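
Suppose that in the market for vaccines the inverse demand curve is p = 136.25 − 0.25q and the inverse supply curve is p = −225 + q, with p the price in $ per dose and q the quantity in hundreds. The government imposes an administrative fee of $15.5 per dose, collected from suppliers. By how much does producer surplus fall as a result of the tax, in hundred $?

Producer surplus falls by $3506.72 hundred.

Inverting to q(p) form: qd = 545 − 4p; qs = p + 225.
Before the tax: set 545 − 4p = p + 225 → p* = $64, q* = 289.
With the tax collected from suppliers, supply shifts: qs = (p − 15.5) + 225.
New equilibrium: buyers pay $67.1, suppliers receive $51.6, q = 276.6. (Wedge: pb − ps = 15.5.)
ΔPS is the trapezoid between Q = 276.6 and Q = 289 of height $12.4: ½ · (289 + 276.6) · 12.4 = $3506.72.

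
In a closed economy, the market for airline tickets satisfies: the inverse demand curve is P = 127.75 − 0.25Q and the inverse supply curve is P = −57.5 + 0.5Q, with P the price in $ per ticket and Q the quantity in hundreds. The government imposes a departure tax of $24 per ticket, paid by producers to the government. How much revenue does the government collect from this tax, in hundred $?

Inverting to Q(P) form: Qd = 511 − 4P; Qs = 2P + 115.
Before the tax: set 511 − 4P = 2P + 115 → P* = $66, Q* = 247.
With the tax collected from producers, supply shifts: Qs = 2(P − 24) + 115.
Solving gives Q = 215 with buyers paying $74 and producers receiving $50 (the $24 wedge).
Revenue = t · Q = 24 · 215 = $5160.

Tax revenue = $5160 hundred.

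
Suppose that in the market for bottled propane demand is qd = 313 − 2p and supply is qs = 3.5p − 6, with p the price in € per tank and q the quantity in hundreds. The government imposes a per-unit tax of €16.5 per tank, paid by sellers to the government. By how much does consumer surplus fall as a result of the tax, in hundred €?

Consumer surplus falls by €1958.25 hundred.

Without the tax, 313 − 2p = 3.5p − 6 gives 5.5p = 319, so p* = €58 and q* = 197.
With the tax collected from sellers, supply shifts: qs = 3.5(p − 16.5) − 6.
New equilibrium: buyers pay €68.5, sellers receive €52, q = 176. (Wedge: pb − ps = 16.5.)
ΔCS is the trapezoid between Q = 176 and Q = 197 of height €10.5: ½ · (197 + 176) · 10.5 = €1958.25.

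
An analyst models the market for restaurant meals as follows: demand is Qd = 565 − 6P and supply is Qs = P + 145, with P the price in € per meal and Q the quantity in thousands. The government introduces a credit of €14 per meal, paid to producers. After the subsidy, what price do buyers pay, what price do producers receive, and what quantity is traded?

Without the subsidy, 565 − 6P = P + 145 gives 7P = 420, so P* = €60 and Q* = 205.
With a per-unit subsidy paid to producers, each receives P + 14 per unit sold, so supply becomes Qs = (P + 14) + 145.
New equilibrium: buyers pay €58, producers receive €72, Q = 217. (Wedge: Pb − Ps = −14.)

Buyers pay €58; producers receive €72; quantity = 217.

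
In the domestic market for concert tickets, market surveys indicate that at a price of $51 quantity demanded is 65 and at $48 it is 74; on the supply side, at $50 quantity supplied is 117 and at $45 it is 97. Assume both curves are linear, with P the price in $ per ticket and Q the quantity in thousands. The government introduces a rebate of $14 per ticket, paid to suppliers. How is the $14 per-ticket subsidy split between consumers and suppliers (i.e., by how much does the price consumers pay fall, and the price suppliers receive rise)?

Demand slope: (74 − 65)/(48 − 51) = -3, so Qd = 218 − 3P.
Supply slope: (97 − 117)/(45 − 50) = 4, so Qs = 4P − 83.
Before the subsidy: set 218 − 3P = 4P − 83 → P* = $43, Q* = 89.
With a per-unit subsidy paid to suppliers, each receives P + 14 per unit sold, so supply becomes Qs = 4(P + 14) − 83.
Solving gives Q = 113 with consumers paying $35 and suppliers receiving $49 (the $14 wedge).
Gain to consumers: $8; to suppliers: $6. (They sum to $14.)

Consumers gain $8 per ticket; suppliers gain $6 per ticket.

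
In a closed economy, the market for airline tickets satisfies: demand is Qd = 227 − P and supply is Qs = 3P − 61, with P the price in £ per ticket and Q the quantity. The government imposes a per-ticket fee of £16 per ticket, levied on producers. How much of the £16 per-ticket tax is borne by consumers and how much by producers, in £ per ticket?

Consumers bear £12 per ticket; producers bear £4 per ticket.

Without the tax, 227 − P = 3P − 61 gives 4P = 288, so P* = £72 and Q* = 155.
With the tax collected from producers, supply shifts: Qs = 3(P − 16) − 61.
Solving gives Q = 143 with consumers paying £84 and producers receiving £68 (the £16 wedge).
Burden on consumers: £12; on producers: £4. (They sum to £16.)
The less price-elastic side of the market bears the larger share of a per-unit tax.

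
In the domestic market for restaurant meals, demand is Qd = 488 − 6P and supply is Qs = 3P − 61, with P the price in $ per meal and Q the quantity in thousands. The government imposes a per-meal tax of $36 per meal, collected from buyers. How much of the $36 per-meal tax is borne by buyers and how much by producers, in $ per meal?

Without the tax, 488 − 6P = 3P − 61 gives 9P = 549, so P* = $61 and Q* = 122.
With the tax collected from buyers, demand (in seller-price terms) shifts: Qd = 488 − 6(P + 36).
Solving gives Q = 50 with buyers paying $73 and producers receiving $37 (the $36 wedge).
Burden on buyers: $12; on producers: $24. (They sum to $36.)
The less price-elastic side of the market bears the larger share of a per-unit tax.

Buyers bear $12 per meal; producers bear $24 per meal.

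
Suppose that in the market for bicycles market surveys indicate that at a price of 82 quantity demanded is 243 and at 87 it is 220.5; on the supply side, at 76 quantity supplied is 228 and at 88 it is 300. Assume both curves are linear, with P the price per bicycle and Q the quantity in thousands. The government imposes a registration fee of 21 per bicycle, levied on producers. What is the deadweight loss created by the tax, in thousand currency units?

Deadweight loss = 567 thousand.

Demand slope: (220.5 − 243)/(87 − 82) = -4.5, so Qd = 612 − 4.5P.
Supply slope: (300 − 228)/(88 − 76) = 6, so Qs = 6P − 228.
Without the tax, 612 − 4.5P = 6P − 228 gives 10.5P = 840, so P* = 80 and Q* = 252.
With the tax collected from producers, supply shifts: Qs = 6(P − 21) − 228.
New equilibrium: buyers pay 92, producers receive 71, Q = 198. (Wedge: Pb − Ps = 21.)
Quantity falls by |ΔQ| = |252 − 198| = 54.
DWL = ½ · t · |ΔQ| = ½ · 21 · 54 = 567.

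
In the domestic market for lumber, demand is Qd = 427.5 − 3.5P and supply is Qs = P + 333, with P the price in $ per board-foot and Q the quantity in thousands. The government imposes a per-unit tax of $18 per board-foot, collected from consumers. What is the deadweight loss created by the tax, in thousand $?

Before the tax: set 427.5 − 3.5P = P + 333 → P* = $21, Q* = 354.
With the tax collected from consumers, demand (in seller-price terms) shifts: Qd = 427.5 − 3.5(P + 18).
New equilibrium: consumers pay $25, suppliers receive $7, Q = 340. (Wedge: Pb − Ps = 18.)
Quantity falls by |ΔQ| = |354 − 340| = 14.
DWL = ½ · t · |ΔQ| = ½ · 18 · 14 = $126.

Deadweight loss = $126 thousand.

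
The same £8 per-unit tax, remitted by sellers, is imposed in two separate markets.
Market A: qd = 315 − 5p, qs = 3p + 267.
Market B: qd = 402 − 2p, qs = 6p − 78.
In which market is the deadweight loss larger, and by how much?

Market A: pre-tax p* = £6, q* = 285; post-tax q = 270; deadweight loss = £60.
Market B: pre-tax p* = £60, q* = 282; post-tax q = 270; deadweight loss = £48.
Difference: £60 vs £48 → market A is larger by £12.

Market A, by £12.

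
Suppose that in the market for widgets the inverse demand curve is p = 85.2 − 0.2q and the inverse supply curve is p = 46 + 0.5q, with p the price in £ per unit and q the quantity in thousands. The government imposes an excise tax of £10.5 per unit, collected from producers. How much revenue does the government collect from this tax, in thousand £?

Tax revenue = £430.5 thousand.

Rewrite in direct form: qd = 426 − 5p and qs = 2p − 92.
Without the tax, 426 − 5p = 2p − 92 gives 7p = 518, so p* = £74 and q* = 56.
With the tax collected from producers, supply shifts: qs = 2(p − 10.5) − 92.
Solving gives q = 41 with buyers paying £77 and producers receiving £66.5 (the £10.5 wedge).
Revenue = t · Q = 10.5 · 41 = £430.5.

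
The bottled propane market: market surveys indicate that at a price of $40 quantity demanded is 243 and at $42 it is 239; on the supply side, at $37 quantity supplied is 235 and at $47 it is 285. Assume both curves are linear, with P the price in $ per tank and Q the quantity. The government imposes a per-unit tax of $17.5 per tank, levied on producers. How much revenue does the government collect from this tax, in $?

Demand slope: (239 − 243)/(42 − 40) = -2, so Qd = 323 − 2P.
Supply slope: (285 − 235)/(47 − 37) = 5, so Qs = 5P + 50.
Before the tax: set 323 − 2P = 5P + 50 → P* = $39, Q* = 245.
With the tax collected from producers, supply shifts: Qs = 5(P − 17.5) + 50.
New equilibrium: consumers pay $51.5, producers receive $34, Q = 220. (Wedge: Pb − Ps = 17.5.)
Revenue = t · Q = 17.5 · 220 = $3850.

Tax revenue = $3850.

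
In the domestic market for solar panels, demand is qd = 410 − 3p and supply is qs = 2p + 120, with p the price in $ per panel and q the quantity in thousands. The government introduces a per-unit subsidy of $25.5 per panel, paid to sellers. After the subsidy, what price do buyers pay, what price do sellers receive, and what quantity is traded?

Buyers pay $47.8; sellers receive $73.3; quantity = 266.6.

Without the subsidy, 410 − 3p = 2p + 120 gives 5p = 290, so p* = $58 and q* = 236.
With a per-unit subsidy paid to sellers, each receives p + 25.5 per unit sold, so supply becomes qs = 2(p + 25.5) + 120.
New equilibrium: buyers pay $47.8, sellers receive $73.3, q = 266.6. (Wedge: pb − ps = −25.5.)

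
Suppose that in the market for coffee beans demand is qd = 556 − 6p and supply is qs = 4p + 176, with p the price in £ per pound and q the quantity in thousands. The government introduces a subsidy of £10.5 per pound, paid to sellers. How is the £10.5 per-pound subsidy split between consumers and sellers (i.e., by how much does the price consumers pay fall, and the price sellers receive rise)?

Before the subsidy: set 556 − 6p = 4p + 176 → p* = £38, q* = 328.
With a per-unit subsidy paid to sellers, each receives p + 10.5 per unit sold, so supply becomes qs = 4(p + 10.5) + 176.
Solving gives q = 353.2 with consumers paying £33.8 and sellers receiving £44.3 (the £10.5 wedge).
Gain to consumers: £4.2; to sellers: £6.3. (They sum to £10.5.)

Consumers gain £4.2 per pound; sellers gain £6.3 per pound.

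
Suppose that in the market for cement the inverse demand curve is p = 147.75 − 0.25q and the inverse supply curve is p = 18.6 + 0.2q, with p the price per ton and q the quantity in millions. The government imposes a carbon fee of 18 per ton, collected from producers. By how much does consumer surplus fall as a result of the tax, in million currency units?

Consumer surplus falls by 2670 million.

Inverting to q(p) form: qd = 591 − 4p; qs = 5p − 93.
Before the tax: set 591 − 4p = 5p − 93 → p* = 76, q* = 287.
With the tax collected from producers, supply shifts: qs = 5(p − 18) − 93.
Solving gives q = 247 with consumers paying 86 and producers receiving 68 (the 18 wedge).
ΔCS is the trapezoid between Q = 247 and Q = 287 of height 10: ½ · (287 + 247) · 10 = 2670.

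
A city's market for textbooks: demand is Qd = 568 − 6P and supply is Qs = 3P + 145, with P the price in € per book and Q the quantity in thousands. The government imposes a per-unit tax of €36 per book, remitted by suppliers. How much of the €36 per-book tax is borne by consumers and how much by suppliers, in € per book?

Before the tax: set 568 − 6P = 3P + 145 → P* = €47, Q* = 286.
With the tax collected from suppliers, supply shifts: Qs = 3(P − 36) + 145.
New equilibrium: consumers pay €59, suppliers receive €23, Q = 214. (Wedge: Pb − Ps = 36.)
Burden on consumers: €12; on suppliers: €24. (They sum to €36.)

Consumers bear €12 per book; suppliers bear €24 per book.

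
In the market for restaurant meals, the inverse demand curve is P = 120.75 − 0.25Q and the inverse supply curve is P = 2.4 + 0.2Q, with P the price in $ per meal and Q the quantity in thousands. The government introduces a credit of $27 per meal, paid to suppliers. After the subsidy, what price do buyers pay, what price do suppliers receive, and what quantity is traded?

Inverting to Q(P) form: Qd = 483 − 4P; Qs = 5P − 12.
Before the subsidy: set 483 − 4P = 5P − 12 → P* = $55, Q* = 263.
With a per-unit subsidy paid to suppliers, each receives P + 27 per unit sold, so supply becomes Qs = 5(P + 27) − 12.
Solving gives Q = 323 with buyers paying $40 and suppliers receiving $67 (the $27 wedge).

Buyers pay $40; suppliers receive $67; quantity = 323.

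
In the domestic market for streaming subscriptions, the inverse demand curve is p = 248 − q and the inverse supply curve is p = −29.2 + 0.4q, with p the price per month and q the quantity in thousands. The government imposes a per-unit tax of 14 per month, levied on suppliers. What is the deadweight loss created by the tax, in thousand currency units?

Deadweight loss = 70 thousand.

Inverting to q(p) form: qd = 248 − p; qs = 2.5p + 73.
Without the tax, 248 − p = 2.5p + 73 gives 3.5p = 175, so p* = 50 and q* = 198.
With the tax collected from suppliers, supply shifts: qs = 2.5(p − 14) + 73.
New equilibrium: consumers pay 60, suppliers receive 46, q = 188. (Wedge: pb − ps = 14.)
Quantity falls by |ΔQ| = |198 − 188| = 10.
DWL = ½ · t · |ΔQ| = ½ · 14 · 10 = 70.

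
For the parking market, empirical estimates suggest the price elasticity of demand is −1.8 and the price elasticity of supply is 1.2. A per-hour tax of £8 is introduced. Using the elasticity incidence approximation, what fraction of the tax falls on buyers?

Incidence ratio: buyers' share ≈ εs / (εs + |εd|) = 1.2 / (1.2 + 1.8) = 0.4.
Supply is the less elastic side, so buyers bear the smaller share.

Buyers' share ≈ 0.4.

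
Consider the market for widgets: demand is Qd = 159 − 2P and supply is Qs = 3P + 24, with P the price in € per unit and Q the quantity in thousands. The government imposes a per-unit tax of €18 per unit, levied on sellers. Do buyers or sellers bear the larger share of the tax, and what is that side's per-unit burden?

Without the tax, 159 − 2P = 3P + 24 gives 5P = 135, so P* = €27 and Q* = 105.
With the tax collected from sellers, supply shifts: Qs = 3(P − 18) + 24.
Solving gives Q = 83.4 with buyers paying €37.8 and sellers receiving €19.8 (the €18 wedge).
Per-unit burden: buyers €10.8, sellers €7.2.
Buyers take the larger share because demand is less price-elastic here (demand slope 2 vs supply slope 3).

Buyers bear the larger share: €10.8 per unit.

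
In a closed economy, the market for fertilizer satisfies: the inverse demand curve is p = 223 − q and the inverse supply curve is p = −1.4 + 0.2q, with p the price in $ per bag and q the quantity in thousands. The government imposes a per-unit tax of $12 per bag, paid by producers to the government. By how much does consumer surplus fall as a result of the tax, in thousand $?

Consumer surplus falls by $1820 thousand.

Inverting to q(p) form: qd = 223 − p; qs = 5p + 7.
Before the tax: set 223 − p = 5p + 7 → p* = $36, q* = 187.
With the tax collected from producers, supply shifts: qs = 5(p − 12) + 7.
Solving gives q = 177 with buyers paying $46 and producers receiving $34 (the $12 wedge).
ΔCS is the trapezoid between Q = 177 and Q = 187 of height $10: ½ · (187 + 177) · 10 = $1820.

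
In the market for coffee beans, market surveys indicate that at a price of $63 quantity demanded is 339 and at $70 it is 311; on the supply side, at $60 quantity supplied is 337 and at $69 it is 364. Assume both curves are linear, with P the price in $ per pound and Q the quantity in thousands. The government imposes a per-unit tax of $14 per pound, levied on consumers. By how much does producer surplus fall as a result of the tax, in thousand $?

Demand slope: (311 − 339)/(70 − 63) = -4, so Qd = 591 − 4P.
Supply slope: (364 − 337)/(69 − 60) = 3, so Qs = 3P + 157.
Before the tax: set 591 − 4P = 3P + 157 → P* = $62, Q* = 343.
With the tax collected from consumers, demand (in seller-price terms) shifts: Qd = 591 − 4(P + 14).
Solving gives Q = 319 with consumers paying $68 and producers receiving $54 (the $14 wedge).
ΔPS is the trapezoid between Q = 319 and Q = 343 of height $8: ½ · (343 + 319) · 8 = $2648.

Producer surplus falls by $2648 thousand.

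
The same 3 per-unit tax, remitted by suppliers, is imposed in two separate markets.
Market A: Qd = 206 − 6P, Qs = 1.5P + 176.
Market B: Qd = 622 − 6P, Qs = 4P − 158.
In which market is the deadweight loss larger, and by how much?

Market B, by 5.4.

Market A: pre-tax P* = 4, Q* = 182; post-tax Q = 178.4; deadweight loss = 5.4.
Market B: pre-tax P* = 78, Q* = 154; post-tax Q = 146.8; deadweight loss = 10.8.
Difference: 5.4 vs 10.8 → market B is larger by 5.4.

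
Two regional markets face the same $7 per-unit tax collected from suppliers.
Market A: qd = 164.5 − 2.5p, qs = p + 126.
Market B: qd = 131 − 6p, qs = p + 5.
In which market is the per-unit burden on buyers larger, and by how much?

Market A, by $1.

Market A: pre-tax p* = $11, q* = 137; post-tax q = 132; per-unit burden on buyers = $2.
Market B: pre-tax p* = $18, q* = 23; post-tax q = 17; per-unit burden on buyers = $1.
Difference: $2 vs $1 → market A is larger by $1.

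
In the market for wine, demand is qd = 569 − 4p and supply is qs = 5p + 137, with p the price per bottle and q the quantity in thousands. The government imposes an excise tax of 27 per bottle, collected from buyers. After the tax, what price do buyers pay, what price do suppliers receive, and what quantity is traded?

Without the tax, 569 − 4p = 5p + 137 gives 9p = 432, so p* = 48 and q* = 377.
With the tax collected from buyers, demand (in seller-price terms) shifts: qd = 569 − 4(p + 27).
New equilibrium: buyers pay 63, suppliers receive 36, q = 317. (Wedge: pb − ps = 27.)
The less price-elastic side of the market bears the larger share of a per-unit tax.

Buyers pay 63; suppliers receive 36; quantity = 317.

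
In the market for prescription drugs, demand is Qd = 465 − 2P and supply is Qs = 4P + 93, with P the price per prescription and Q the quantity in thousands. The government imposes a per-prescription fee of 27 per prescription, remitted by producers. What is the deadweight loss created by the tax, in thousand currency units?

Deadweight loss = 486 thousand.

Without the tax, 465 − 2P = 4P + 93 gives 6P = 372, so P* = 62 and Q* = 341.
With the tax collected from producers, supply shifts: Qs = 4(P − 27) + 93.
Solving gives Q = 305 with consumers paying 80 and producers receiving 53 (the 27 wedge).
Quantity falls by |ΔQ| = |341 − 305| = 36.
DWL = ½ · t · |ΔQ| = ½ · 27 · 36 = 486.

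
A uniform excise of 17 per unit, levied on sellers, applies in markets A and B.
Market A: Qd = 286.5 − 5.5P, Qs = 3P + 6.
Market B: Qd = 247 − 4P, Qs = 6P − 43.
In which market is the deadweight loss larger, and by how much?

Market A: pre-tax P* = 33, Q* = 105; post-tax Q = 72; deadweight loss = 280.5.
Market B: pre-tax P* = 29, Q* = 131; post-tax Q = 90.2; deadweight loss = 346.8.
Difference: 280.5 vs 346.8 → market B is larger by 66.3.

Market B, by 66.3.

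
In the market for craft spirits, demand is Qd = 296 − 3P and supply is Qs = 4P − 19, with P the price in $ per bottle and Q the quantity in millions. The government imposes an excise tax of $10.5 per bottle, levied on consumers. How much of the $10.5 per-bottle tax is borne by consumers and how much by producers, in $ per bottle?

Before the tax: set 296 − 3P = 4P − 19 → P* = $45, Q* = 161.
With the tax collected from consumers, demand (in seller-price terms) shifts: Qd = 296 − 3(P + 10.5).
New equilibrium: consumers pay $51, producers receive $40.5, Q = 143. (Wedge: Pb − Ps = 10.5.)
Burden on consumers: $6; on producers: $4.5. (They sum to $10.5.)
The less price-elastic side of the market bears the larger share of a per-unit tax.

Consumers bear $6 per bottle; producers bear $4.5 per bottle.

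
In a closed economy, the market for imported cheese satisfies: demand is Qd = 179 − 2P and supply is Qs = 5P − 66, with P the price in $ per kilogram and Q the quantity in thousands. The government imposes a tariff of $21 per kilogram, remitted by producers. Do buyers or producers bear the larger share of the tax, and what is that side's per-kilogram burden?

Buyers bear the larger share: $15 per kilogram.

Before the tax: set 179 − 2P = 5P − 66 → P* = $35, Q* = 109.
With the tax collected from producers, supply shifts: Qs = 5(P − 21) − 66.
New equilibrium: buyers pay $50, producers receive $29, Q = 79. (Wedge: Pb − Ps = 21.)
Per-kilogram burden: buyers $15, producers $6.
Buyers take the larger share because demand is less price-elastic here (demand slope 2 vs supply slope 5).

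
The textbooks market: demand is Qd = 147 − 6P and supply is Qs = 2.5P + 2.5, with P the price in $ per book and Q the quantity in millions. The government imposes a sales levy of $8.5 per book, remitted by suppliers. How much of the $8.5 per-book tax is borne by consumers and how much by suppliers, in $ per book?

Consumers bear $2.5 per book; suppliers bear $6 per book.

Before the tax: set 147 − 6P = 2.5P + 2.5 → P* = $17, Q* = 45.
With the tax collected from suppliers, supply shifts: Qs = 2.5(P − 8.5) + 2.5.
New equilibrium: consumers pay $19.5, suppliers receive $11, Q = 30. (Wedge: Pb − Ps = 8.5.)
Burden on consumers: $2.5; on suppliers: $6. (They sum to $8.5.)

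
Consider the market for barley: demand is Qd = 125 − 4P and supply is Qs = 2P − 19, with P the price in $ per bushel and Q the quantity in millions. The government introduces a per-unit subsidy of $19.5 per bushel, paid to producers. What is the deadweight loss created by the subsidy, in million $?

Deadweight loss = $253.5 million.

Before the subsidy: set 125 − 4P = 2P − 19 → P* = $24, Q* = 29.
With a per-unit subsidy paid to producers, each receives P + 19.5 per unit sold, so supply becomes Qs = 2(P + 19.5) − 19.
Solving gives Q = 55 with consumers paying $17.5 and producers receiving $37 (the $19.5 wedge).
Quantity rises by |ΔQ| = |29 − 55| = 26.
DWL = ½ · t · |ΔQ| = ½ · 19.5 · 26 = $253.5.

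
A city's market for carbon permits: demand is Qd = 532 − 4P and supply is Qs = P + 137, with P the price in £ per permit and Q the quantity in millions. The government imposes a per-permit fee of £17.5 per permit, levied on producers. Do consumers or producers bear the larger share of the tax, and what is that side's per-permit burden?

Before the tax: set 532 − 4P = P + 137 → P* = £79, Q* = 216.
With the tax collected from producers, supply shifts: Qs = (P − 17.5) + 137.
Solving gives Q = 202 with consumers paying £82.5 and producers receiving £65 (the £17.5 wedge).
Per-permit burden: consumers £3.5, producers £14.
Producers take the larger share because supply is less price-elastic here (demand slope 4 vs supply slope 1).

Producers bear the larger share: £14 per permit.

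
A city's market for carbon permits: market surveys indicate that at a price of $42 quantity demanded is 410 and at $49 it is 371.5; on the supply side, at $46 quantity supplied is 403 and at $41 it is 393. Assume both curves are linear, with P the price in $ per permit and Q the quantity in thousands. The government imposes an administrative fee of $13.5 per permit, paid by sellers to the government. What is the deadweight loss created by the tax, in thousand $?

Demand slope: (371.5 − 410)/(49 − 42) = -5.5, so Qd = 641 − 5.5P.
Supply slope: (393 − 403)/(41 − 46) = 2, so Qs = 2P + 311.
Without the tax, 641 − 5.5P = 2P + 311 gives 7.5P = 330, so P* = $44 and Q* = 399.
With the tax collected from sellers, supply shifts: Qs = 2(P − 13.5) + 311.
New equilibrium: buyers pay $47.6, sellers receive $34.1, Q = 379.2. (Wedge: Pb − Ps = 13.5.)
Quantity falls by |ΔQ| = |399 − 379.2| = 19.8.
DWL = ½ · t · |ΔQ| = ½ · 13.5 · 19.8 = $133.65.

Deadweight loss = $133.65 thousand.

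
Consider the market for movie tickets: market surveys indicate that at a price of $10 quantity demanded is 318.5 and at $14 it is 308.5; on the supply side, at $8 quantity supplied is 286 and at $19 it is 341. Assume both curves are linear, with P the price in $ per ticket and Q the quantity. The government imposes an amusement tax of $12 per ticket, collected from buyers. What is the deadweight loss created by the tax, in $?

Demand slope: (308.5 − 318.5)/(14 − 10) = -2.5, so Qd = 343.5 − 2.5P.
Supply slope: (341 − 286)/(19 − 8) = 5, so Qs = 5P + 246.
Before the tax: set 343.5 − 2.5P = 5P + 246 → P* = $13, Q* = 311.
With the tax collected from buyers, demand (in seller-price terms) shifts: Qd = 343.5 − 2.5(P + 12).
Solving gives Q = 291 with buyers paying $21 and sellers receiving $9 (the $12 wedge).
Quantity falls by |ΔQ| = |311 − 291| = 20.
DWL = ½ · t · |ΔQ| = ½ · 12 · 20 = $120.

Deadweight loss = $120.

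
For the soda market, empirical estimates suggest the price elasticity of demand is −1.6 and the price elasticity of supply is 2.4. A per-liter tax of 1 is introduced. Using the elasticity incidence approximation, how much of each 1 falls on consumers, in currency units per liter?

Incidence ratio: consumers' share ≈ εs / (εs + |εd|) = 2.4 / (2.4 + 1.6) = 0.6.
So consumers bear ≈ 0.6 × 1 = 0.6; sellers bear 0.4.

Consumers bear ≈ 0.6 per liter.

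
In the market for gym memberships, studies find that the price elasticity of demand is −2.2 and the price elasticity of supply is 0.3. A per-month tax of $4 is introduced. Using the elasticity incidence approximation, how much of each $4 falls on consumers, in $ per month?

Consumers bear ≈ $0.48 per month.

Incidence ratio: consumers' share ≈ εs / (εs + |εd|) = 0.3 / (0.3 + 2.2) = 0.12.
So consumers bear ≈ 0.12 × $4 = $0.48; suppliers bear $3.52.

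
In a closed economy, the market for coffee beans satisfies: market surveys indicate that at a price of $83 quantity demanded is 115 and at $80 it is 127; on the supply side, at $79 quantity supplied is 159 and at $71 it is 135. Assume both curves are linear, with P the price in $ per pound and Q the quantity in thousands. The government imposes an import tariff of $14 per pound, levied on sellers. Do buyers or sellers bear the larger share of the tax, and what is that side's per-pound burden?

Demand slope: (127 − 115)/(80 − 83) = -4, so Qd = 447 − 4P.
Supply slope: (135 − 159)/(71 − 79) = 3, so Qs = 3P − 78.
Without the tax, 447 − 4P = 3P − 78 gives 7P = 525, so P* = $75 and Q* = 147.
With the tax collected from sellers, supply shifts: Qs = 3(P − 14) − 78.
Solving gives Q = 123 with buyers paying $81 and sellers receiving $67 (the $14 wedge).
Per-pound burden: buyers $6, sellers $8.
Sellers take the larger share because supply is less price-elastic here (demand slope 4 vs supply slope 3).
The less price-elastic side of the market bears the larger share of a per-unit tax.

Sellers bear the larger share: $8 per pound.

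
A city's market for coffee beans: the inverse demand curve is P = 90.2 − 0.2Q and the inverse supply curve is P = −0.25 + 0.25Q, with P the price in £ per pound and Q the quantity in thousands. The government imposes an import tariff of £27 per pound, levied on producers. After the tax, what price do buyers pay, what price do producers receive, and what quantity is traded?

Inverting to Q(P) form: Qd = 451 − 5P; Qs = 4P + 1.
Without the tax, 451 − 5P = 4P + 1 gives 9P = 450, so P* = £50 and Q* = 201.
With the tax collected from producers, supply shifts: Qs = 4(P − 27) + 1.
Solving gives Q = 141 with buyers paying £62 and producers receiving £35 (the £27 wedge).
The less price-elastic side of the market bears the larger share of a per-unit tax.

Buyers pay £62; producers receive £35; quantity = 141.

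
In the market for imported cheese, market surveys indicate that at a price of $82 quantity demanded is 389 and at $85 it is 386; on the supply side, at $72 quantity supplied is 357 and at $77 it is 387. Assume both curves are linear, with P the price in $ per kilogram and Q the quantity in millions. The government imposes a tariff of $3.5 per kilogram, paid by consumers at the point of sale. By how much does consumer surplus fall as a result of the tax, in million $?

Consumer surplus falls by $1174.5 million.

Demand slope: (386 − 389)/(85 − 82) = -1, so Qd = 471 − P.
Supply slope: (387 − 357)/(77 − 72) = 6, so Qs = 6P − 75.
Without the tax, 471 − P = 6P − 75 gives 7P = 546, so P* = $78 and Q* = 393.
With the tax collected from consumers, demand (in seller-price terms) shifts: Qd = 471 − (P + 3.5).
New equilibrium: consumers pay $81, sellers receive $77.5, Q = 390. (Wedge: Pb − Ps = 3.5.)
ΔCS is the trapezoid between Q = 390 and Q = 393 of height $3: ½ · (393 + 390) · 3 = $1174.5.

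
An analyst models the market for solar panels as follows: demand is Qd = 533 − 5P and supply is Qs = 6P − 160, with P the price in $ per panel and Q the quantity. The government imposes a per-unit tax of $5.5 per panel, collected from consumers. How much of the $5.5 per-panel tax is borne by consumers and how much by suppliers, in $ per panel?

Without the tax, 533 − 5P = 6P − 160 gives 11P = 693, so P* = $63 and Q* = 218.
With the tax collected from consumers, demand (in seller-price terms) shifts: Qd = 533 − 5(P + 5.5).
New equilibrium: consumers pay $66, suppliers receive $60.5, Q = 203. (Wedge: Pb − Ps = 5.5.)
Burden on consumers: $3; on suppliers: $2.5. (They sum to $5.5.)

Consumers bear $3 per panel; suppliers bear $2.5 per panel.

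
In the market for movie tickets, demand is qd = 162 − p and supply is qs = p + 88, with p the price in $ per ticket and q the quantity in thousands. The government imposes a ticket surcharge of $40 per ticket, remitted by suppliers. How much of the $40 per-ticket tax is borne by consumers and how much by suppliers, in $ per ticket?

Consumers bear $20 per ticket; suppliers bear $20 per ticket.

Before the tax: set 162 − p = p + 88 → p* = $37, q* = 125.
With the tax collected from suppliers, supply shifts: qs = (p − 40) + 88.
New equilibrium: consumers pay $57, suppliers receive $17, q = 105. (Wedge: pb − ps = 40.)
Burden on consumers: $20; on suppliers: $20. (They sum to $40.)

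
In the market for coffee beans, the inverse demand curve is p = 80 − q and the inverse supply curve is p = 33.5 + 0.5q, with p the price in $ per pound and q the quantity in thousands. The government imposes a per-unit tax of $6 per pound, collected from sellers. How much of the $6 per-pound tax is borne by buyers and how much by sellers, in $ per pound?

Buyers bear $4 per pound; sellers bear $2 per pound.

Inverting to q(p) form: qd = 80 − p; qs = 2p − 67.
Without the tax, 80 − p = 2p − 67 gives 3p = 147, so p* = $49 and q* = 31.
With the tax collected from sellers, supply shifts: qs = 2(p − 6) − 67.
Solving gives q = 27 with buyers paying $53 and sellers receiving $47 (the $6 wedge).
Burden on buyers: $4; on sellers: $2. (They sum to $6.)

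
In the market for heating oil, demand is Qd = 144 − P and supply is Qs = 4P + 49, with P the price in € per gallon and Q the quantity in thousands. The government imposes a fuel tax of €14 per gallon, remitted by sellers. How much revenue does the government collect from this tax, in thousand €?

Without the tax, 144 − P = 4P + 49 gives 5P = 95, so P* = €19 and Q* = 125.
With the tax collected from sellers, supply shifts: Qs = 4(P − 14) + 49.
Solving gives Q = 113.8 with buyers paying €30.2 and sellers receiving €16.2 (the €14 wedge).
Revenue = t · Q = 14 · 113.8 = €1593.2.

Tax revenue = €1593.2 thousand.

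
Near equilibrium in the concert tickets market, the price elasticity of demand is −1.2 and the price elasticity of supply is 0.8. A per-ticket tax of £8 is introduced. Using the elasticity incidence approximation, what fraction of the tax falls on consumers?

Incidence ratio: consumers' share ≈ εs / (εs + |εd|) = 0.8 / (0.8 + 1.2) = 0.4.
Supply is the less elastic side, so consumers bear the smaller share.

Consumers' share ≈ 0.4.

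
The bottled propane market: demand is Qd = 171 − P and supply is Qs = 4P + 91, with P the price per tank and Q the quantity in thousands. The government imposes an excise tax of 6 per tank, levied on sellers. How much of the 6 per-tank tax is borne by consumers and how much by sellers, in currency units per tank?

Without the tax, 171 − P = 4P + 91 gives 5P = 80, so P* = 16 and Q* = 155.
With the tax collected from sellers, supply shifts: Qs = 4(P − 6) + 91.
New equilibrium: consumers pay 20.8, sellers receive 14.8, Q = 150.2. (Wedge: Pb − Ps = 6.)
Burden on consumers: 4.8; on sellers: 1.2. (They sum to 6.)
The less price-elastic side of the market bears the larger share of a per-unit tax.

Consumers bear 4.8 per tank; sellers bear 1.2 per tank.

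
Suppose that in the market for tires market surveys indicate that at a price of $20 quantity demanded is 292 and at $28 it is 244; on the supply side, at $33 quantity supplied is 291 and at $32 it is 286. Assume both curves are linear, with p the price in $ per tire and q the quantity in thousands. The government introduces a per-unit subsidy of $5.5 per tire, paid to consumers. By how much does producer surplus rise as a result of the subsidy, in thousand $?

Producer surplus rises by $790.5 thousand.

Demand slope: (244 − 292)/(28 − 20) = -6, so qd = 412 − 6p.
Supply slope: (286 − 291)/(32 − 33) = 5, so qs = 5p + 126.
Without the subsidy, 412 − 6p = 5p + 126 gives 11p = 286, so p* = $26 and q* = 256.
With a per-unit subsidy paid to consumers, each effectively pays p − 5.5, so demand becomes qd = 412 − 6(p − 5.5).
New equilibrium: consumers pay $23.5, producers receive $29, q = 271. (Wedge: pb − ps = −5.5.)
ΔPS is the trapezoid between Q = 271 and Q = 256 of height $3: ½ · (256 + 271) · 3 = $790.5.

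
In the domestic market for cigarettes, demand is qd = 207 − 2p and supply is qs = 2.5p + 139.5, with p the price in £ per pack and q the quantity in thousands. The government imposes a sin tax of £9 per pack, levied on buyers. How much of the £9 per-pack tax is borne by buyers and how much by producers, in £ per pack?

Buyers bear £5 per pack; producers bear £4 per pack.

Without the tax, 207 − 2p = 2.5p + 139.5 gives 4.5p = 67.5, so p* = £15 and q* = 177.
With the tax collected from buyers, demand (in seller-price terms) shifts: qd = 207 − 2(p + 9).
New equilibrium: buyers pay £20, producers receive £11, q = 167. (Wedge: pb − ps = 9.)
Burden on buyers: £5; on producers: £4. (They sum to £9.)
The less price-elastic side of the market bears the larger share of a per-unit tax.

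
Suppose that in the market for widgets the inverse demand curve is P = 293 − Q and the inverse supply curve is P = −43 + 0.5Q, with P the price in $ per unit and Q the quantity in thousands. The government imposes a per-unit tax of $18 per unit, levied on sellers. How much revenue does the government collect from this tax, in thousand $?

Tax revenue = $3816 thousand.

Rewrite in direct form: Qd = 293 − P and Qs = 2P + 86.
Without the tax, 293 − P = 2P + 86 gives 3P = 207, so P* = $69 and Q* = 224.
With the tax collected from sellers, supply shifts: Qs = 2(P − 18) + 86.
New equilibrium: buyers pay $81, sellers receive $63, Q = 212. (Wedge: Pb − Ps = 18.)
Revenue = t · Q = 18 · 212 = $3816.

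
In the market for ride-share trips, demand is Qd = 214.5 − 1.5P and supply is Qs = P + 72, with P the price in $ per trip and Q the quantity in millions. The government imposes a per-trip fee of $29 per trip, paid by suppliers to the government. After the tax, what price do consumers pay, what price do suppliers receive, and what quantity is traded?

Consumers pay $68.6; suppliers receive $39.6; quantity = 111.6.

Before the tax: set 214.5 − 1.5P = P + 72 → P* = $57, Q* = 129.
With the tax collected from suppliers, supply shifts: Qs = (P − 29) + 72.
Solving gives Q = 111.6 with consumers paying $68.6 and suppliers receiving $39.6 (the $29 wedge).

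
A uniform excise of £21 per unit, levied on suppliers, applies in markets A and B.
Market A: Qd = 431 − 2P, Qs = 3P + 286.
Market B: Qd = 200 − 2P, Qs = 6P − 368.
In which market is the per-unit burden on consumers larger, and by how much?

Market A: pre-tax P* = £29, Q* = 373; post-tax Q = 347.8; per-unit burden on consumers = £12.6.
Market B: pre-tax P* = £71, Q* = 58; post-tax Q = 26.5; per-unit burden on consumers = £15.75.
Difference: £12.6 vs £15.75 → market B is larger by £3.15.

Market B, by £3.15.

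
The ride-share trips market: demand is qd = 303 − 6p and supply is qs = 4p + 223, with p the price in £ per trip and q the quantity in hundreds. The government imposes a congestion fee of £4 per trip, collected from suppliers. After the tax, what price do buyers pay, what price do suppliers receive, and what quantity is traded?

Without the tax, 303 − 6p = 4p + 223 gives 10p = 80, so p* = £8 and q* = 255.
With the tax collected from suppliers, supply shifts: qs = 4(p − 4) + 223.
Solving gives q = 245.4 with buyers paying £9.6 and suppliers receiving £5.6 (the £4 wedge).

Buyers pay £9.6; suppliers receive £5.6; quantity = 245.4.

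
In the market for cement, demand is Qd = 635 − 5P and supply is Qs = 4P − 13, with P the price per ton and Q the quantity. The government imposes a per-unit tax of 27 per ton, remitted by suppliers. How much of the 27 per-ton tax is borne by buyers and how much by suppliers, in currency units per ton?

Buyers bear 12 per ton; suppliers bear 15 per ton.

Before the tax: set 635 − 5P = 4P − 13 → P* = 72, Q* = 275.
With the tax collected from suppliers, supply shifts: Qs = 4(P − 27) − 13.
New equilibrium: buyers pay 84, suppliers receive 57, Q = 215. (Wedge: Pb − Ps = 27.)
Burden on buyers: 12; on suppliers: 15. (They sum to 27.)
The less price-elastic side of the market bears the larger share of a per-unit tax.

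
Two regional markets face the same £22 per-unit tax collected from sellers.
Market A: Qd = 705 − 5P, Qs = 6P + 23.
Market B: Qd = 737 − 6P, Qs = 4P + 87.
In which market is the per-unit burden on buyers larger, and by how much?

Market A, by £3.2.

Market A: pre-tax P* = £62, Q* = 395; post-tax Q = 335; per-unit burden on buyers = £12.
Market B: pre-tax P* = £65, Q* = 347; post-tax Q = 294.2; per-unit burden on buyers = £8.8.
Difference: £12 vs £8.8 → market A is larger by £3.2.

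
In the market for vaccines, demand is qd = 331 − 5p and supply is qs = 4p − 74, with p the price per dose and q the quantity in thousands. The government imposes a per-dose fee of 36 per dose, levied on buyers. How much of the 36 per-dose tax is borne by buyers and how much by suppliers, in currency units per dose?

Buyers bear 16 per dose; suppliers bear 20 per dose.

Without the tax, 331 − 5p = 4p − 74 gives 9p = 405, so p* = 45 and q* = 106.
With the tax collected from buyers, demand (in seller-price terms) shifts: qd = 331 − 5(p + 36).
Solving gives q = 26 with buyers paying 61 and suppliers receiving 25 (the 36 wedge).
Burden on buyers: 16; on suppliers: 20. (They sum to 36.)
The less price-elastic side of the market bears the larger share of a per-unit tax.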